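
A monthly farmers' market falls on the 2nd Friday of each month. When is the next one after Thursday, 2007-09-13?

2007-09-14

September 2007 starts on a Saturday; its first Friday is the 7th, so the 2nd Friday is the 14th — 2007-09-14.
2007-09-14 is after 2007-09-13, so that is the next one.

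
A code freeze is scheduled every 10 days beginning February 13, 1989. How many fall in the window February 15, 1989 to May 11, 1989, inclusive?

Occurrences land 10·i days after February 13, 1989 for i = 0, 1, 2, …
February 15, 1989 is 2 days after the start; 2 ÷ 10 = 0 remainder 2; since the remainder is 2, round up to i = 1. First occurrence in the window: #2 on February 23, 1989 (1×10 = 10 days in).
May 11, 1989 is 87 days after the start; 87 ÷ 10 = 8 remainder 7. Last occurrence in the window: #9 on May 4, 1989.
Occurrences #2 through #9: 8 in total.

8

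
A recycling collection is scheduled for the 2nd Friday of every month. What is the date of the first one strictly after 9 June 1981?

June 1981 starts on a Monday; its first Friday is the 5th, so the 2nd Friday is the 12th — 12 June 1981.
12 June 1981 is after 9 June 1981, so that is the next one.

12 June 1981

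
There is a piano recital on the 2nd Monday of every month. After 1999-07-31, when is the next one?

1999-08-09

July 1999 starts on a Thursday; its first Monday is the 5th, so the 2nd Monday is the 12th — 1999-07-12.
That is not after 1999-07-31, so look at August 1999.
August 1999 starts on a Sunday; its first Monday is the 2nd, so the 2nd Monday is the 9th — 1999-08-09.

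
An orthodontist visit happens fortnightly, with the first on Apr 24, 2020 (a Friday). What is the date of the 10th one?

The 10th occurrence is 9 intervals after the first: 9 × 14 = 126 days after Apr 24, 2020.
Apr has 30 days — 6 days to the end of Apr leaves 120.
May has 31 days (89 left).
Jun has 30 days (59 left).
Jul has 31 days (28 left).
28 days into Aug → Aug 28, 2020.

Aug 28, 2020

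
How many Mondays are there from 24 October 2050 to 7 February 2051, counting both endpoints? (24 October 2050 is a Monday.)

16

24 October 2050 is a Monday; the first Monday on or after it is 24 October 2050.
From 24 October 2050 to 7 February 2051: 7 + 30 + 31 + 31 + 7 = 106 days (rest of October, November, December, January, February).
106 ÷ 7 = 15 full weeks with remainder 1, so 15 more Mondays after the first → 16.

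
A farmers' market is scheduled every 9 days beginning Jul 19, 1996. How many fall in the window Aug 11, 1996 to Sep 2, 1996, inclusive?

Occurrences land 9·i days after Jul 19, 1996 for i = 0, 1, 2, …
Aug 11, 1996 is 23 days after the start; 23 ÷ 9 = 2 remainder 5; since the remainder is 5, round up to i = 3. First occurrence in the window: #4 on Aug 15, 1996 (3×9 = 27 days in).
Sep 2, 1996 is 45 days after the start; 45 ÷ 9 = 5 remainder 0. Last occurrence in the window: #6 on Sep 2, 1996.
Occurrences #4 through #6: 3 in total.

3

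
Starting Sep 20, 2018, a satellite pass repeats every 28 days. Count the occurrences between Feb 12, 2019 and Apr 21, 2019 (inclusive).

Occurrences land 28·i days after Sep 20, 2018 for i = 0, 1, 2, …
Feb 12, 2019 is 145 days after the start; 145 ÷ 28 = 5 remainder 5; since the remainder is 5, round up to i = 6. First occurrence in the window: #7 on Mar 7, 2019 (6×28 = 168 days in).
Apr 21, 2019 is 213 days after the start; 213 ÷ 28 = 7 remainder 17. Last occurrence in the window: #8 on Apr 4, 2019.
Occurrences #7 through #8: 2 in total.

2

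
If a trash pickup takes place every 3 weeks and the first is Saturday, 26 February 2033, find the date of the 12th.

The 12th occurrence is 11 intervals after the first: 11 × 21 = 231 days after 26 February 2033.
February has 28 days — 2 days to the end of February leaves 229.
March has 31 days (198 left).
April has 30 days (168 left).
May has 31 days (137 left).
June has 30 days (107 left).
July has 31 days (76 left).
August has 31 days (45 left).
September has 30 days (15 left).
15 days into October → 15 October 2033.

15 October 2033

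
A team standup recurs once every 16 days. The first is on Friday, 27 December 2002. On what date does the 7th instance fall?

The 7th occurrence is 6 intervals after the first: 6 × 16 = 96 days after 27 December 2002.
December has 31 days — 4 days to the end of December leaves 92.
January has 31 days (61 left).
February has 28 days (33 left).
March has 31 days (2 left).
2 days into April → 2 April 2003.

2 April 2003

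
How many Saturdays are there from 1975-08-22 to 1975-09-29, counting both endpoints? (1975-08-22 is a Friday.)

6

1975-08-22 is a Friday; the first Saturday on or after it is 1975-08-23 (1 day later).
From 1975-08-23 to 1975-09-29: 8 + 29 = 37 days (rest of August, September).
37 ÷ 7 = 5 full weeks with remainder 2, so 5 more Saturdays after the first → 6.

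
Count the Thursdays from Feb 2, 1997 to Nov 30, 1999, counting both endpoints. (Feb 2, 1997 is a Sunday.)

Feb 2, 1997 is a Sunday; the first Thursday on or after it is Feb 6, 1997 (4 days later).
From Feb 6, 1997 to Nov 30, 1999: 328 + 365 + 334 = 1027 days (rest of 1997, 1998, to Nov 30, 1999 in 1999).
1027 ÷ 7 = 146 full weeks with remainder 5, so 146 more Thursdays after the first → 147.

147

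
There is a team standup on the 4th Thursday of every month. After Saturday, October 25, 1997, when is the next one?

October 1997 starts on a Wednesday; its first Thursday is the 2nd, so the 4th Thursday is the 23rd — October 23, 1997.
That is not after October 25, 1997, so look at November 1997.
November 1997 starts on a Saturday; its first Thursday is the 6th, so the 4th Thursday is the 27th — November 27, 1997.

November 27, 1997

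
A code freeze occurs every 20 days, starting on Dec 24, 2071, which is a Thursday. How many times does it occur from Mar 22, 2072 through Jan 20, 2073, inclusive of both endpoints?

15

Occurrences land 20·i days after Dec 24, 2071 for i = 0, 1, 2, …
Mar 22, 2072 is 89 days after the start; 89 ÷ 20 = 4 remainder 9; since the remainder is 9, round up to i = 5. First occurrence in the window: #6 on Apr 2, 2072 (5×20 = 100 days in).
Jan 20, 2073 is 393 days after the start; 393 ÷ 20 = 19 remainder 13. Last occurrence in the window: #20 on Jan 7, 2073.
Occurrences #6 through #20: 15 in total.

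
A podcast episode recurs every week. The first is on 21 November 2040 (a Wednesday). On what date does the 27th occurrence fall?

22 May 2041

The 27th occurrence is 26 intervals after the first: 26 × 7 = 182 days after 21 November 2040.
November has 30 days — 9 days to the end of November leaves 173.
December has 31 days (142 left).
January has 31 days (111 left).
February has 28 days (83 left).
March has 31 days (52 left).
April has 30 days (22 left).
22 days into May → 22 May 2041.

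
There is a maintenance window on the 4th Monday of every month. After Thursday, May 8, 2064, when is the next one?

May 2064 starts on a Thursday; its first Monday is the 5th, so the 4th Monday is the 26th — May 26, 2064.
May 26, 2064 is after May 8, 2064, so that is the next one.

May 26, 2064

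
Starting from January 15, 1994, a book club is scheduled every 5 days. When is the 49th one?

The 49th occurrence is 48 intervals after the first: 48 × 5 = 240 days after January 15, 1994.
January has 31 days — 16 days to the end of January leaves 224.
February has 28 days (196 left).
March has 31 days (165 left).
April has 30 days (135 left).
May has 31 days (104 left).
June has 30 days (74 left).
July has 31 days (43 left).
August has 31 days (12 left).
12 days into September → September 12, 1994.

September 12, 1994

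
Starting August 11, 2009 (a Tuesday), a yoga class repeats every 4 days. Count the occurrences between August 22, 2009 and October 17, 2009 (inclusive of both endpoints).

Occurrences land 4·i days after August 11, 2009 for i = 0, 1, 2, …
August 22, 2009 is 11 days after the start; 11 ÷ 4 = 2 remainder 3; since the remainder is 3, round up to i = 3. First occurrence in the window: #4 on August 23, 2009 (3×4 = 12 days in).
October 17, 2009 is 67 days after the start; 67 ÷ 4 = 16 remainder 3. Last occurrence in the window: #17 on October 14, 2009.
Occurrences #4 through #17: 14 in total.

14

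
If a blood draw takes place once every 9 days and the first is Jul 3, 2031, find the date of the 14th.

Oct 28, 2031

The 14th occurrence is 13 intervals after the first: 13 × 9 = 117 days after Jul 3, 2031.
Jul has 31 days — 28 days to the end of Jul leaves 89.
Aug has 31 days (58 left).
Sep has 30 days (28 left).
28 days into Oct → Oct 28, 2031.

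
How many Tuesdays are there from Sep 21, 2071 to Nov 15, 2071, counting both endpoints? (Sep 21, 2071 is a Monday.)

Sep 21, 2071 is a Monday; the first Tuesday on or after it is Sep 22, 2071 (1 day later).
From Sep 22, 2071 to Nov 15, 2071: 8 + 31 + 15 = 54 days (rest of Sep, Oct, Nov).
54 ÷ 7 = 7 full weeks with remainder 5, so 7 more Tuesdays after the first → 8.

8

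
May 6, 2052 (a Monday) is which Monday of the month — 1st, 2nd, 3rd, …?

Day 6 falls in week ⌈6/7⌉ of the month.
Days 1–7 hold the 1st Monday, 8–14 the 2nd, 15–21 the 3rd, 22–28 the 4th, 29–31 the 5th.
6 is in the range for the 1st.

1st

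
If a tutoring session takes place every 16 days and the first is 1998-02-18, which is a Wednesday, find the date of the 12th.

The 12th occurrence is 11 intervals after the first: 11 × 16 = 176 days after 1998-02-18.
February has 28 days — 10 days to the end of February leaves 166.
March has 31 days (135 left).
April has 30 days (105 left).
May has 31 days (74 left).
June has 30 days (44 left).
July has 31 days (13 left).
13 days into August → 1998-08-13.

1998-08-13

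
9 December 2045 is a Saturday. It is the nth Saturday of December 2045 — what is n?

Day 9 falls in week ⌈9/7⌉ of the month.
Days 1–7 hold the 1st Saturday, 8–14 the 2nd, 15–21 the 3rd, 22–28 the 4th, 29–31 the 5th.
9 is in the range for the 2nd.

2nd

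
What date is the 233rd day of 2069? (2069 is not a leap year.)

January has 31 days (233 − 31 = 202 remain).
February has 28 days (202 − 28 = 174 remain).
March has 31 days (174 − 31 = 143 remain).
April has 30 days (143 − 30 = 113 remain).
May has 31 days (113 − 31 = 82 remain).
June has 30 days (82 − 30 = 52 remain).
July has 31 days (52 − 31 = 21 remain).
21 into August → August 21.

August 21, 2069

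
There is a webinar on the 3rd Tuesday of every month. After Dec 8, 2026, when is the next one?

Dec 2026 starts on a Tuesday; its first Tuesday is the 1st, so the 3rd Tuesday is the 15th — Dec 15, 2026.
Dec 15, 2026 is after Dec 8, 2026, so that is the next one.

Dec 15, 2026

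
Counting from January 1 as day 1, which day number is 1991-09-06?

Days in months before September: 31 + 28 + 31 + 30 + 31 + 30 + 31 + 31 = 243.
Plus 6 days into September → day 249.

249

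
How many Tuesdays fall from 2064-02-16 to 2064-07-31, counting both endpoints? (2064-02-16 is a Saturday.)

2064-02-16 is a Saturday; the first Tuesday on or after it is 2064-02-19 (3 days later).
From 2064-02-19 to 2064-07-31: 10 + 31 + 30 + 31 + 30 + 31 = 163 days (rest of February, March, April, May, June, July).
163 ÷ 7 = 23 full weeks with remainder 2, so 23 more Tuesdays after the first → 24.

24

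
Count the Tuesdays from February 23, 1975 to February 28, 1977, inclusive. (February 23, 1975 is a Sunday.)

February 23, 1975 is a Sunday; the first Tuesday on or after it is February 25, 1975 (2 days later).
From February 25, 1975 to February 28, 1977: 309 + 366 + 59 = 734 days (rest of 1975, 1976, to February 28, 1977 in 1977).
734 ÷ 7 = 104 full weeks with remainder 6, so 104 more Tuesdays after the first → 105.

105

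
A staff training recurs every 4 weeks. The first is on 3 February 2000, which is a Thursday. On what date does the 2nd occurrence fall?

The 2nd occurrence is 1 interval after the first: 1 × 28 = 28 days after 3 February 2000.
February has 29 days — 26 days to the end of February leaves 2.
2 days into March → 2 March 2000.

2 March 2000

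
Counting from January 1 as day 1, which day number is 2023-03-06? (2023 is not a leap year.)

Days in months before March: 31 + 28 = 59.
Plus 6 days into March → day 65.

65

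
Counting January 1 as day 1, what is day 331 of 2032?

January has 31 days (331 − 31 = 300 remain).
February has 29 days (300 − 29 = 271 remain).
March has 31 days (271 − 31 = 240 remain).
April has 30 days (240 − 30 = 210 remain).
May has 31 days (210 − 31 = 179 remain).
June has 30 days (179 − 30 = 149 remain).
July has 31 days (149 − 31 = 118 remain).
August has 31 days (118 − 31 = 87 remain).
September has 30 days (87 − 30 = 57 remain).
October has 31 days (57 − 31 = 26 remain).
26 into November → November 26.

November 26, 2032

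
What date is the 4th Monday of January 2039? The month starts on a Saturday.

January 24, 2039

January 2039 begins on a Saturday, so the first Monday is January 3 (2 days later).
The 4th Monday is 3 weeks later: 3 + 21 = 24.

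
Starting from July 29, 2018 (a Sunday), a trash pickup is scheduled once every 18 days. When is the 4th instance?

The 4th occurrence is 3 intervals after the first: 3 × 18 = 54 days after July 29, 2018.
July has 31 days — 2 days to the end of July leaves 52.
August has 31 days (21 left).
21 days into September → September 21, 2018.

September 21, 2018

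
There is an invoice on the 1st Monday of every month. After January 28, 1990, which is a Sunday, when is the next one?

February 5, 1990

January 1990 starts on a Monday, so its 1st Monday is January 1, 1990.
That is not after January 28, 1990, so look at February 1990.
February 1990 starts on a Thursday, so its 1st Monday is February 5, 1990 (4 days in).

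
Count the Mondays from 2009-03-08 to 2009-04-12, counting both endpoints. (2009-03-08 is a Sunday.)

5

2009-03-08 is a Sunday; the first Monday on or after it is 2009-03-09 (1 day later).
From 2009-03-09 to 2009-04-12: 22 + 12 = 34 days (rest of March, April).
34 ÷ 7 = 4 full weeks with remainder 6, so 4 more Mondays after the first → 5.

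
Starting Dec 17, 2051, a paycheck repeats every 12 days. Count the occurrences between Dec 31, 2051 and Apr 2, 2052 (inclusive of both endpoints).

Occurrences land 12·i days after Dec 17, 2051 for i = 0, 1, 2, …
Dec 31, 2051 is 14 days after the start; 14 ÷ 12 = 1 remainder 2; since the remainder is 2, round up to i = 2. First occurrence in the window: #3 on Jan 10, 2052 (2×12 = 24 days in).
Apr 2, 2052 is 107 days after the start; 107 ÷ 12 = 8 remainder 11. Last occurrence in the window: #9 on Mar 22, 2052.
Occurrences #3 through #9: 7 in total.

7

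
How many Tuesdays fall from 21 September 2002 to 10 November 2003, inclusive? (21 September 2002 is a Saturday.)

59

21 September 2002 is a Saturday; the first Tuesday on or after it is 24 September 2002 (3 days later).
From 24 September 2002 to 10 November 2003: 98 + 314 = 412 days (rest of 2002, to 10 November 2003 in 2003).
412 ÷ 7 = 58 full weeks with remainder 6, so 58 more Tuesdays after the first → 59.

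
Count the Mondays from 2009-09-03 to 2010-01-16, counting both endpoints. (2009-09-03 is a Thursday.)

2009-09-03 is a Thursday; the first Monday on or after it is 2009-09-07 (4 days later).
From 2009-09-07 to 2010-01-16: 23 + 31 + 30 + 31 + 16 = 131 days (rest of September, October, November, December, January).
131 ÷ 7 = 18 full weeks with remainder 5, so 18 more Mondays after the first → 19.

19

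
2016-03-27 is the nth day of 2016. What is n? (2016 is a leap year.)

87

Days in months before March: 31 + 29 = 60.
Plus 27 days into March → day 87.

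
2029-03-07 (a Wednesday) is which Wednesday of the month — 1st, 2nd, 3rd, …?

Day 7 falls in week ⌈7/7⌉ of the month.
Days 1–7 hold the 1st Wednesday, 8–14 the 2nd, 15–21 the 3rd, 22–28 the 4th, 29–31 the 5th.
7 is in the range for the 1st.

1st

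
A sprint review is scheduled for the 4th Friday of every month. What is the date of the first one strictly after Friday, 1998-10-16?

October 1998 starts on a Thursday; its first Friday is the 2nd, so the 4th Friday is the 23rd — 1998-10-23.
1998-10-23 is after 1998-10-16, so that is the next one.

1998-10-23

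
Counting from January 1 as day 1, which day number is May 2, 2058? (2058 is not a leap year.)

Days in months before May: 31 + 28 + 31 + 30 = 120.
Plus 2 days into May → day 122.

122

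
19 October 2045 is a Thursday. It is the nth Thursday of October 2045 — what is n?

3rd

Day 19 falls in week ⌈19/7⌉ of the month.
Days 1–7 hold the 1st Thursday, 8–14 the 2nd, 15–21 the 3rd, 22–28 the 4th, 29–31 the 5th.
19 is in the range for the 3rd.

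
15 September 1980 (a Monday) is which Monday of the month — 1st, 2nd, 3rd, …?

3rd

Day 15 falls in week ⌈15/7⌉ of the month.
Days 1–7 hold the 1st Monday, 8–14 the 2nd, 15–21 the 3rd, 22–28 the 4th, 29–31 the 5th.
15 is in the range for the 3rd.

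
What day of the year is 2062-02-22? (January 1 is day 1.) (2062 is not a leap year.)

Days in months before February: 31 = 31.
Plus 22 days into February → day 53.

53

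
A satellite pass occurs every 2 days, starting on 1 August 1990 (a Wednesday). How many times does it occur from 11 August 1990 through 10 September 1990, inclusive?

Occurrences land 2·i days after 1 August 1990 for i = 0, 1, 2, …
11 August 1990 is 10 days after the start; 10 ÷ 2 = 5 remainder 0. First occurrence in the window: #6 on 11 August 1990 (5×2 = 10 days in).
10 September 1990 is 40 days after the start; 40 ÷ 2 = 20 remainder 0. Last occurrence in the window: #21 on 10 September 1990.
Occurrences #6 through #21: 16 in total.

16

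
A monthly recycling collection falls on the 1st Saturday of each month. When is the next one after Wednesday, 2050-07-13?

July 2050 starts on a Friday, so its 1st Saturday is 2050-07-02 (1 day in).
That is not after 2050-07-13, so look at August 2050.
August 2050 starts on a Monday, so its 1st Saturday is 2050-08-06 (5 days in).

2050-08-06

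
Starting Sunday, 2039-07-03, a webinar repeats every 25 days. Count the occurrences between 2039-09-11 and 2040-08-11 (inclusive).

Occurrences land 25·i days after 2039-07-03 for i = 0, 1, 2, …
2039-09-11 is 70 days after the start; 70 ÷ 25 = 2 remainder 20; since the remainder is 20, round up to i = 3. First occurrence in the window: #4 on 2039-09-16 (3×25 = 75 days in).
2040-08-11 is 405 days after the start; 405 ÷ 25 = 16 remainder 5. Last occurrence in the window: #17 on 2040-08-06.
Occurrences #4 through #17: 14 in total.

14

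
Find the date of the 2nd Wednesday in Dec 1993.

The first Wednesday of Dec 1993 is Dec 1.
The 2nd Wednesday is 1 weeks later: 1 + 7 = 8.

Dec 8, 1993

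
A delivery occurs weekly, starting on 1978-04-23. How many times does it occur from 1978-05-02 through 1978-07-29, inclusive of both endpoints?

12

Occurrences land 7·i days after 1978-04-23 for i = 0, 1, 2, …
1978-05-02 is 9 days after the start; 9 ÷ 7 = 1 remainder 2; since the remainder is 2, round up to i = 2. First occurrence in the window: #3 on 1978-05-07 (2×7 = 14 days in).
1978-07-29 is 97 days after the start; 97 ÷ 7 = 13 remainder 6. Last occurrence in the window: #14 on 1978-07-23.
Occurrences #3 through #14: 12 in total.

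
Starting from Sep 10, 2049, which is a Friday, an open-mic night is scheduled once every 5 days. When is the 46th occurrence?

The 46th occurrence is 45 intervals after the first: 45 × 5 = 225 days after Sep 10, 2049.
Sep has 30 days — 20 days to the end of Sep leaves 205.
Oct has 31 days (174 left).
Nov has 30 days (144 left).
Dec has 31 days (113 left).
Jan has 31 days (82 left).
Feb has 28 days (54 left).
Mar has 31 days (23 left).
23 days into Apr → Apr 23, 2050.

Apr 23, 2050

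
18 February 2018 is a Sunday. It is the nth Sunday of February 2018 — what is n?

3rd

Day 18 falls in week ⌈18/7⌉ of the month.
Days 1–7 hold the 1st Sunday, 8–14 the 2nd, 15–21 the 3rd, 22–28 the 4th, 29–31 the 5th.
18 is in the range for the 3rd.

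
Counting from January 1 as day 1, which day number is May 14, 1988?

135

Days in months before May: 31 + 29 + 31 + 30 = 121.
Plus 14 days into May → day 135.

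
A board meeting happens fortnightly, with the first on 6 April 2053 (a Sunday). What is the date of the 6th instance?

15 June 2053

The 6th occurrence is 5 intervals after the first: 5 × 14 = 70 days after 6 April 2053.
April has 30 days — 24 days to the end of April leaves 46.
May has 31 days (15 left).
15 days into June → 15 June 2053.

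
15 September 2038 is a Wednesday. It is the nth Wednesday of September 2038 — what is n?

3rd

Day 15 falls in week ⌈15/7⌉ of the month.
Days 1–7 hold the 1st Wednesday, 8–14 the 2nd, 15–21 the 3rd, 22–28 the 4th, 29–31 the 5th.
15 is in the range for the 3rd.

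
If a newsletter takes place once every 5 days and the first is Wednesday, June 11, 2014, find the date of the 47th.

January 27, 2015

The 47th occurrence is 46 intervals after the first: 46 × 5 = 230 days after June 11, 2014.
June has 30 days — 19 days to the end of June leaves 211.
July has 31 days (180 left).
August has 31 days (149 left).
September has 30 days (119 left).
October has 31 days (88 left).
November has 30 days (58 left).
December has 31 days (27 left).
27 days into January → January 27, 2015.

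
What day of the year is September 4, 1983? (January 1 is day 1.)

Days in months before September: 31 + 28 + 31 + 30 + 31 + 30 + 31 + 31 = 243.
Plus 4 days into September → day 247.

247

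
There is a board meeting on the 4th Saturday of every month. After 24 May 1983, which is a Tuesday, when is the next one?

28 May 1983

May 1983 starts on a Sunday; its first Saturday is the 7th, so the 4th Saturday is the 28th — 28 May 1983.
28 May 1983 is after 24 May 1983, so that is the next one.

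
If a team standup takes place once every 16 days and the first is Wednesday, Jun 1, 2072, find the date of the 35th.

The 35th occurrence is 34 intervals after the first: 34 × 16 = 544 days after Jun 1, 2072.
Jun has 30 days — 29 days to the end of Jun leaves 515.
From end of Jun to end of 2072 is 184 days (331 left).
Jan has 31 days (300 left).
Feb has 28 days (272 left).
Mar has 31 days (241 left).
Apr has 30 days (211 left).
May has 31 days (180 left).
Jun has 30 days (150 left).
Jul has 31 days (119 left).
Aug has 31 days (88 left).
Sep has 30 days (58 left).
Oct has 31 days (27 left).
27 days into Nov → Nov 27, 2073.

Nov 27, 2073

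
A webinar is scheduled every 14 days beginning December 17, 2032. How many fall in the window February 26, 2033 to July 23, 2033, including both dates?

Occurrences land 14·i days after December 17, 2032 for i = 0, 1, 2, …
February 26, 2033 is 71 days after the start; 71 ÷ 14 = 5 remainder 1; since the remainder is 1, round up to i = 6. First occurrence in the window: #7 on March 11, 2033 (6×14 = 84 days in).
July 23, 2033 is 218 days after the start; 218 ÷ 14 = 15 remainder 8. Last occurrence in the window: #16 on July 15, 2033.
Occurrences #7 through #16: 10 in total.

10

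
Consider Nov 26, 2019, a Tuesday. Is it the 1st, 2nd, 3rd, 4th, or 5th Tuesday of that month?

4th

Day 26 falls in week ⌈26/7⌉ of the month.
Days 1–7 hold the 1st Tuesday, 8–14 the 2nd, 15–21 the 3rd, 22–28 the 4th, 29–31 the 5th.
26 is in the range for the 4th.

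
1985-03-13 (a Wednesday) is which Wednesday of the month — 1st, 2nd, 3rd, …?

2nd

Day 13 falls in week ⌈13/7⌉ of the month.
Days 1–7 hold the 1st Wednesday, 8–14 the 2nd, 15–21 the 3rd, 22–28 the 4th, 29–31 the 5th.
13 is in the range for the 2nd.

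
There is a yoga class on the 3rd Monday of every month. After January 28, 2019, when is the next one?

February 18, 2019

January 2019 starts on a Tuesday; its first Monday is the 7th, so the 3rd Monday is the 21st — January 21, 2019.
That is not after January 28, 2019, so look at February 2019.
February 2019 starts on a Friday; its first Monday is the 4th, so the 3rd Monday is the 18th — February 18, 2019.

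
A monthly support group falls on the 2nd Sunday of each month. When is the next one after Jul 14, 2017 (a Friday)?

Aug 13, 2017

Jul 2017 starts on a Saturday; its first Sunday is the 2nd, so the 2nd Sunday is the 9th — Jul 9, 2017.
That is not after Jul 14, 2017, so look at Aug 2017.
Aug 2017 starts on a Tuesday; its first Sunday is the 6th, so the 2nd Sunday is the 13th — Aug 13, 2017.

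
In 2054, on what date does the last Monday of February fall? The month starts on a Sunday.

February 2054 begins on a Sunday, so the first Monday is February 2 (1 day later).
February 2054 has 28 days. Adding weeks: 2, 9, 16, 23 — the last one ≤ 28 is the 23rd.

2054-02-23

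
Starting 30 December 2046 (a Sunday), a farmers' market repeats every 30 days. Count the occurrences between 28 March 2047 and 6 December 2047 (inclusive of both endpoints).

9

Occurrences land 30·i days after 30 December 2046 for i = 0, 1, 2, …
28 March 2047 is 88 days after the start; 88 ÷ 30 = 2 remainder 28; since the remainder is 28, round up to i = 3. First occurrence in the window: #4 on 30 March 2047 (3×30 = 90 days in).
6 December 2047 is 341 days after the start; 341 ÷ 30 = 11 remainder 11. Last occurrence in the window: #12 on 25 November 2047.
Occurrences #4 through #12: 9 in total.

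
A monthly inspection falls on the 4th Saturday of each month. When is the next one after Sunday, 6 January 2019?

January 2019 starts on a Tuesday; its first Saturday is the 5th, so the 4th Saturday is the 26th — 26 January 2019.
26 January 2019 is after 6 January 2019, so that is the next one.

26 January 2019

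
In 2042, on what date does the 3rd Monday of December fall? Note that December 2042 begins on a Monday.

December 2042 begins on a Monday, so the first Monday is December 1.
The 3rd Monday is 2 weeks later: 1 + 14 = 15.

2042-12-15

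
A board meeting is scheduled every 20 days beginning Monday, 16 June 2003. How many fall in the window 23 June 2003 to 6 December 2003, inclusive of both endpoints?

Occurrences land 20·i days after 16 June 2003 for i = 0, 1, 2, …
23 June 2003 is 7 days after the start; 7 ÷ 20 = 0 remainder 7; since the remainder is 7, round up to i = 1. First occurrence in the window: #2 on 6 July 2003 (1×20 = 20 days in).
6 December 2003 is 173 days after the start; 173 ÷ 20 = 8 remainder 13. Last occurrence in the window: #9 on 23 November 2003.
Occurrences #2 through #9: 8 in total.

8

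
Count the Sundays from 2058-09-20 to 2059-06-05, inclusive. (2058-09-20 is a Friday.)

37

2058-09-20 is a Friday; the first Sunday on or after it is 2058-09-22 (2 days later).
From 2058-09-22 to 2059-06-05: 8 + 31 + 30 + 31 + 31 + 28 + 31 + 30 + 31 + 5 = 256 days (rest of September, October, November, December, January, February, March, April, May, June).
256 ÷ 7 = 36 full weeks with remainder 4, so 36 more Sundays after the first → 37.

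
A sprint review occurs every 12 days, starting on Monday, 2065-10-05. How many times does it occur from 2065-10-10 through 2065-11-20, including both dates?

Occurrences land 12·i days after 2065-10-05 for i = 0, 1, 2, …
2065-10-10 is 5 days after the start; 5 ÷ 12 = 0 remainder 5; since the remainder is 5, round up to i = 1. First occurrence in the window: #2 on 2065-10-17 (1×12 = 12 days in).
2065-11-20 is 46 days after the start; 46 ÷ 12 = 3 remainder 10. Last occurrence in the window: #4 on 2065-11-10.
Occurrences #2 through #4: 3 in total.

3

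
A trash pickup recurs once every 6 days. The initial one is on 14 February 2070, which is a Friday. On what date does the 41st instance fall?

12 October 2070

The 41st occurrence is 40 intervals after the first: 40 × 6 = 240 days after 14 February 2070.
February has 28 days — 14 days to the end of February leaves 226.
March has 31 days (195 left).
April has 30 days (165 left).
May has 31 days (134 left).
June has 30 days (104 left).
July has 31 days (73 left).
August has 31 days (42 left).
September has 30 days (12 left).
12 days into October → 12 October 2070.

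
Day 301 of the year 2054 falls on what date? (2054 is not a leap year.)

January has 31 days (301 − 31 = 270 remain).
February has 28 days (270 − 28 = 242 remain).
March has 31 days (242 − 31 = 211 remain).
April has 30 days (211 − 30 = 181 remain).
May has 31 days (181 − 31 = 150 remain).
June has 30 days (150 − 30 = 120 remain).
July has 31 days (120 − 31 = 89 remain).
August has 31 days (89 − 31 = 58 remain).
September has 30 days (58 − 30 = 28 remain).
28 into October → October 28.

October 28, 2054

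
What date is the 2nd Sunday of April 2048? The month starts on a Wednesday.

April 2048 begins on a Wednesday, so the first Sunday is April 5 (4 days later).
The 2nd Sunday is 1 weeks later: 5 + 7 = 12.

12 April 2048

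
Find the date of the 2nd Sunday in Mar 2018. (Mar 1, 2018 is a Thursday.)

Mar 2018 begins on a Thursday, so the first Sunday is Mar 4 (3 days later).
The 2nd Sunday is 1 weeks later: 4 + 7 = 11.

Mar 11, 2018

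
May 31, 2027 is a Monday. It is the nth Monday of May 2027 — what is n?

5th

Day 31 falls in week ⌈31/7⌉ of the month.
Days 1–7 hold the 1st Monday, 8–14 the 2nd, 15–21 the 3rd, 22–28 the 4th, 29–31 the 5th.
31 is in the range for the 5th.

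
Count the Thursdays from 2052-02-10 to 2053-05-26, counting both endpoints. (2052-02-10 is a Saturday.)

2052-02-10 is a Saturday; the first Thursday on or after it is 2052-02-15 (5 days later).
From 2052-02-15 to 2053-05-26: 320 + 146 = 466 days (rest of 2052, to 2053-05-26 in 2053).
466 ÷ 7 = 66 full weeks with remainder 4, so 66 more Thursdays after the first → 67.

67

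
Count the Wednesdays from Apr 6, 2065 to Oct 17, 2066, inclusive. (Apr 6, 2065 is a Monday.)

Apr 6, 2065 is a Monday; the first Wednesday on or after it is Apr 8, 2065 (2 days later).
From Apr 8, 2065 to Oct 17, 2066: 267 + 290 = 557 days (rest of 2065, to Oct 17, 2066 in 2066).
557 ÷ 7 = 79 full weeks with remainder 4, so 79 more Wednesdays after the first → 80.

80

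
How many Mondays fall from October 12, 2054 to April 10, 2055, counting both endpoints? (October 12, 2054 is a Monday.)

October 12, 2054 is a Monday; the first Monday on or after it is October 12, 2054.
From October 12, 2054 to April 10, 2055: 19 + 30 + 31 + 31 + 28 + 31 + 10 = 180 days (rest of October, November, December, January, February, March, April).
180 ÷ 7 = 25 full weeks with remainder 5, so 25 more Mondays after the first → 26.

26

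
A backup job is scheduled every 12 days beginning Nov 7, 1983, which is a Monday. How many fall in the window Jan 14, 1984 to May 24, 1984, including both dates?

11

Occurrences land 12·i days after Nov 7, 1983 for i = 0, 1, 2, …
Jan 14, 1984 is 68 days after the start; 68 ÷ 12 = 5 remainder 8; since the remainder is 8, round up to i = 6. First occurrence in the window: #7 on Jan 18, 1984 (6×12 = 72 days in).
May 24, 1984 is 199 days after the start; 199 ÷ 12 = 16 remainder 7. Last occurrence in the window: #17 on May 17, 1984.
Occurrences #7 through #17: 11 in total.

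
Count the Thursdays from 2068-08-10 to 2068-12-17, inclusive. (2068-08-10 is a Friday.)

2068-08-10 is a Friday; the first Thursday on or after it is 2068-08-16 (6 days later).
From 2068-08-16 to 2068-12-17: 15 + 30 + 31 + 30 + 17 = 123 days (rest of August, September, October, November, December).
123 ÷ 7 = 17 full weeks with remainder 4, so 17 more Thursdays after the first → 18.

18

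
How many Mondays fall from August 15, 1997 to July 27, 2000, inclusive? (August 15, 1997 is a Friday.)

August 15, 1997 is a Friday; the first Monday on or after it is August 18, 1997 (3 days later).
From August 18, 1997 to July 27, 2000: 135 + 365 + 365 + 209 = 1074 days (rest of 1997, 1998, 1999, to July 27, 2000 in 2000).
1074 ÷ 7 = 153 full weeks with remainder 3, so 153 more Mondays after the first → 154.

154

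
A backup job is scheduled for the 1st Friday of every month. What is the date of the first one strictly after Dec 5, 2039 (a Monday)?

Dec 2039 starts on a Thursday, so its 1st Friday is Dec 2, 2039 (1 day in).
That is not after Dec 5, 2039, so look at Jan 2040.
Jan 2040 starts on a Sunday, so its 1st Friday is Jan 6, 2040 (5 days in).

Jan 6, 2040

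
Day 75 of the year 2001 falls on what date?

Jan has 31 days (75 − 31 = 44 remain).
Feb has 28 days (44 − 28 = 16 remain).
16 into Mar → Mar 16.

Mar 16, 2001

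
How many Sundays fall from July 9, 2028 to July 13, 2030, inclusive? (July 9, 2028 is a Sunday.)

July 9, 2028 is a Sunday; the first Sunday on or after it is July 9, 2028.
From July 9, 2028 to July 13, 2030: 175 + 365 + 194 = 734 days (rest of 2028, 2029, to July 13, 2030 in 2030).
734 ÷ 7 = 104 full weeks with remainder 6, so 104 more Sundays after the first → 105.

105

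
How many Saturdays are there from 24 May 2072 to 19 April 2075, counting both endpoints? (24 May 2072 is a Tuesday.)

151

24 May 2072 is a Tuesday; the first Saturday on or after it is 28 May 2072 (4 days later).
From 28 May 2072 to 19 April 2075: 217 + 365 + 365 + 109 = 1056 days (rest of 2072, 2073, 2074, to 19 April 2075 in 2075).
1056 ÷ 7 = 150 full weeks with remainder 6, so 150 more Saturdays after the first → 151.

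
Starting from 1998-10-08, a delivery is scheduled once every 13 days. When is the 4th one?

The 4th occurrence is 3 intervals after the first: 3 × 13 = 39 days after 1998-10-08.
October has 31 days — 23 days to the end of October leaves 16.
16 days into November → 1998-11-16.

1998-11-16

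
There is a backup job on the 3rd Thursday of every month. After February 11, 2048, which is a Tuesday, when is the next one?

February 20, 2048

February 2048 starts on a Saturday; its first Thursday is the 6th, so the 3rd Thursday is the 20th — February 20, 2048.
February 20, 2048 is after February 11, 2048, so that is the next one.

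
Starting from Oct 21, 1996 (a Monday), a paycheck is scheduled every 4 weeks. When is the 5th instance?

The 5th occurrence is 4 intervals after the first: 4 × 28 = 112 days after Oct 21, 1996.
Oct has 31 days — 10 days to the end of Oct leaves 102.
Nov has 30 days (72 left).
Dec has 31 days (41 left).
Jan has 31 days (10 left).
10 days into Feb → Feb 10, 1997.

Feb 10, 1997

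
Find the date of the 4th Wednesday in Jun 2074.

Jun 27, 2074

Jun 2074 begins on a Friday, so the first Wednesday is Jun 6 (5 days later).
The 4th Wednesday is 3 weeks later: 6 + 21 = 27.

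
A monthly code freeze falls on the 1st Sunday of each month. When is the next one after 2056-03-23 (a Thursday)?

2056-04-02

March 2056 starts on a Wednesday, so its 1st Sunday is 2056-03-05 (4 days in).
That is not after 2056-03-23, so look at April 2056.
April 2056 starts on a Saturday, so its 1st Sunday is 2056-04-02 (1 day in).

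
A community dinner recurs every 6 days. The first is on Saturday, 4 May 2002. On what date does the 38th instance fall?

The 38th occurrence is 37 intervals after the first: 37 × 6 = 222 days after 4 May 2002.
May has 31 days — 27 days to the end of May leaves 195.
June has 30 days (165 left).
July has 31 days (134 left).
August has 31 days (103 left).
September has 30 days (73 left).
October has 31 days (42 left).
November has 30 days (12 left).
12 days into December → 12 December 2002.

12 December 2002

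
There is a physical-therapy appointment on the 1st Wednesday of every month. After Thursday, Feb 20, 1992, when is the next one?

Feb 1992 starts on a Saturday, so its 1st Wednesday is Feb 5, 1992 (4 days in).
That is not after Feb 20, 1992, so look at Mar 1992.
Mar 1992 starts on a Sunday, so its 1st Wednesday is Mar 4, 1992 (3 days in).

Mar 4, 1992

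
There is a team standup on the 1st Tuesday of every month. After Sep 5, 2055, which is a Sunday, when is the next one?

Sep 7, 2055

Sep 2055 starts on a Wednesday, so its 1st Tuesday is Sep 7, 2055 (6 days in).
Sep 7, 2055 is after Sep 5, 2055, so that is the next one.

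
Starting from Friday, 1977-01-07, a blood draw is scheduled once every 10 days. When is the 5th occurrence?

1977-02-16

The 5th occurrence is 4 intervals after the first: 4 × 10 = 40 days after 1977-01-07.
January has 31 days — 24 days to the end of January leaves 16.
16 days into February → 1977-02-16.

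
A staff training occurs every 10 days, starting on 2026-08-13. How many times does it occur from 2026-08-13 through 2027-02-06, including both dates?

Occurrences land 10·i days after 2026-08-13 for i = 0, 1, 2, …
The window opens on the start date, so the first occurrence inside is #1 on 2026-08-13.
2027-02-06 is 177 days after the start; 177 ÷ 10 = 17 remainder 7. Last occurrence in the window: #18 on 2027-01-30.
Occurrences #1 through #18: 18 in total.

18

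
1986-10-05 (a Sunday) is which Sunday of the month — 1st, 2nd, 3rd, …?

Day 5 falls in week ⌈5/7⌉ of the month.
Days 1–7 hold the 1st Sunday, 8–14 the 2nd, 15–21 the 3rd, 22–28 the 4th, 29–31 the 5th.
5 is in the range for the 1st.

1st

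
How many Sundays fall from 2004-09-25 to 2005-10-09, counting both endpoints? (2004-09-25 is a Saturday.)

55

2004-09-25 is a Saturday; the first Sunday on or after it is 2004-09-26 (1 day later).
From 2004-09-26 to 2005-10-09: 96 + 282 = 378 days (rest of 2004, to 2005-10-09 in 2005).
378 ÷ 7 = 54 full weeks with remainder 0, so 54 more Sundays after the first → 55.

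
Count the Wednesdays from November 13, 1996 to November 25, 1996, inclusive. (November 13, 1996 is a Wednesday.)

2

November 13, 1996 is a Wednesday; the first Wednesday on or after it is November 13, 1996.
From November 13, 1996 to November 25, 1996 is 25 − 13 = 12 days.
12 ÷ 7 = 1 full weeks with remainder 5, so 1 more Wednesdays after the first → 2.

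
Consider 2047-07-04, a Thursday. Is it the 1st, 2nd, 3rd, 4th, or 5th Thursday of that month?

1st

Day 4 falls in week ⌈4/7⌉ of the month.
Days 1–7 hold the 1st Thursday, 8–14 the 2nd, 15–21 the 3rd, 22–28 the 4th, 29–31 the 5th.
4 is in the range for the 1st.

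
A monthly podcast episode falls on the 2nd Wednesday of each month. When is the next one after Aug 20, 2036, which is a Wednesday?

Sep 10, 2036

Aug 2036 starts on a Friday; its first Wednesday is the 6th, so the 2nd Wednesday is the 13th — Aug 13, 2036.
That is not after Aug 20, 2036, so look at Sep 2036.
Sep 2036 starts on a Monday; its first Wednesday is the 3rd, so the 2nd Wednesday is the 10th — Sep 10, 2036.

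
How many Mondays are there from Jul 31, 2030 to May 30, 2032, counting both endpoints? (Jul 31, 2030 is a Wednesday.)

Jul 31, 2030 is a Wednesday; the first Monday on or after it is Aug 5, 2030 (5 days later).
From Aug 5, 2030 to May 30, 2032: 148 + 365 + 151 = 664 days (rest of 2030, 2031, to May 30, 2032 in 2032).
664 ÷ 7 = 94 full weeks with remainder 6, so 94 more Mondays after the first → 95.

95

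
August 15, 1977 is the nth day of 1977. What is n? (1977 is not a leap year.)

227

Days in months before August: 31 + 28 + 31 + 30 + 31 + 30 + 31 = 212.
Plus 15 days into August → day 227.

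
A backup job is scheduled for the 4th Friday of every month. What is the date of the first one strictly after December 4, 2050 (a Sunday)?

December 23, 2050

December 2050 starts on a Thursday; its first Friday is the 2nd, so the 4th Friday is the 23rd — December 23, 2050.
December 23, 2050 is after December 4, 2050, so that is the next one.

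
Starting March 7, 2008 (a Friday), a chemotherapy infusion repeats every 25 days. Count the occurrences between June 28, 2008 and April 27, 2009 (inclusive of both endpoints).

12

Occurrences land 25·i days after March 7, 2008 for i = 0, 1, 2, …
June 28, 2008 is 113 days after the start; 113 ÷ 25 = 4 remainder 13; since the remainder is 13, round up to i = 5. First occurrence in the window: #6 on July 10, 2008 (5×25 = 125 days in).
April 27, 2009 is 416 days after the start; 416 ÷ 25 = 16 remainder 16. Last occurrence in the window: #17 on April 11, 2009.
Occurrences #6 through #17: 12 in total.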